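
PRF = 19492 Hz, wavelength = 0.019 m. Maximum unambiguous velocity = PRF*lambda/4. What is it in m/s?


V_ua = 19492 * 0.019 / 4 = 92.6 m/s

92.6 m/s


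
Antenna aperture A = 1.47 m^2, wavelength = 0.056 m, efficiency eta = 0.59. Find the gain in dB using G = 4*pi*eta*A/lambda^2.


G_linear = 4*pi*0.59*1.47/0.056^2 = 3475.39
G_dB = 10*log10(3475.39) = 35.4 dB

35.4 dB


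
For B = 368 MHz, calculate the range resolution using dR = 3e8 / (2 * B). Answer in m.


dR = 3e8 / (2 * 368000000.0) = 0.41 m

0.41 m


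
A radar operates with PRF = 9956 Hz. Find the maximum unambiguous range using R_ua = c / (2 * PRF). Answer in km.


R_ua = 3e8 / (2 * 9956) = 15066.3 m = 15.1 km

15.1 km


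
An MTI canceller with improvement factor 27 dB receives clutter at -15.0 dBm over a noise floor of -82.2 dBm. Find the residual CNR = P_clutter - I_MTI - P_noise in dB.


CNR = -15.0 - 27 - (-82.2) = 40.2 dB

40.2 dB


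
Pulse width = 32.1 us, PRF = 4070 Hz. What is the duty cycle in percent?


DC = 32.1e-6 * 4070 * 100 = 13.06%

13.06%


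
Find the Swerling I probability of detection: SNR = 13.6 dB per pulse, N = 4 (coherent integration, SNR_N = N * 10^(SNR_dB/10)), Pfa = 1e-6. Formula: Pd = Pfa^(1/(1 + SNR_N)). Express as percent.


SNR_lin = 10^(13.6/10) = 22.90868
SNR_N = 4 * 22.90868 = 91.63472
1/(1 + SNR_N) = 1/92.63472 = 0.0107951
Pd = (1e-6)^0.0107951 = 0.86145
Pd = 86.1%

86.1%


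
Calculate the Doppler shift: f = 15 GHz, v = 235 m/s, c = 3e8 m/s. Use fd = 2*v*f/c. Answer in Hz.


fd = 2 * 235 * 15000000000.0 / 3e8 = 23500.0 Hz

23500.0 Hz


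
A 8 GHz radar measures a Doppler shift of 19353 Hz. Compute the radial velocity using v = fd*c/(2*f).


v = 19353 * 3e8 / (2 * 8000000000.0) = 362.9 m/s

362.9 m/s


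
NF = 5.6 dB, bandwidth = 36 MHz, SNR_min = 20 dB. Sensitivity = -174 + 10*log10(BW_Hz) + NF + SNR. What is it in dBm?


10*log10(36000000.0) = 75.56
S = -174 + 75.56 + 5.6 + 20 = -72.8 dBm

-72.8 dBm


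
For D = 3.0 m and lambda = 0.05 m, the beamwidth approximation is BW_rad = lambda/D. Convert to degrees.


BW_rad = 0.05 / 3.0 = 0.016667
BW_deg = 0.95 degrees

0.95 degrees


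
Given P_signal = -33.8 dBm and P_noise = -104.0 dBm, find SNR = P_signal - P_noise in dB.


SNR = -33.8 - (-104.0) = 70.2 dB

70.2 dB


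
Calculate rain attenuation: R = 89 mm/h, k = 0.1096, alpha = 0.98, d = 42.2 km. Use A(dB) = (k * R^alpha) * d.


gamma = 0.1096 * 89^0.98 = 8.916877 dB/km
A = 8.916877 * 42.2 = 376.29 dB

376.29 dB


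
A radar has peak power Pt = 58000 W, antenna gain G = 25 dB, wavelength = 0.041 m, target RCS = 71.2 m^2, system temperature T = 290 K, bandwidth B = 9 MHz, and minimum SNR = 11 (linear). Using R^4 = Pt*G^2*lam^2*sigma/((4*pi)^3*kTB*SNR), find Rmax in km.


G_lin = 10^(25/10) = 316.227766
R^4 = 58000 * 316.227766^2 * 0.041^2 * 71.2 / ((4*pi)^3 * 1.38e-23 * 290 * 9000000.0 * 11)
R^4 = 8.82945e17 m^4
R_max = (8.82945e17)^(1/4) = 30653.7 m = 30.7 km

30.7 km


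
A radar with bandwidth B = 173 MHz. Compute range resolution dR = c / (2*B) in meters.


dR = 3e8 / (2 * 173000000.0) = 0.87 m

0.87 m


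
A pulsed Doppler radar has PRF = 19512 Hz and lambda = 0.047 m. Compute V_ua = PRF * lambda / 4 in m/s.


V_ua = 19512 * 0.047 / 4 = 229.3 m/s

229.3 m/s


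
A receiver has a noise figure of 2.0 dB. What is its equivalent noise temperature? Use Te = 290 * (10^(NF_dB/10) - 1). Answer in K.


NF_lin = 10^(2.0/10) = 1.584893
Te = 290 * (1.584893 - 1) = 169.6 K

169.6 K


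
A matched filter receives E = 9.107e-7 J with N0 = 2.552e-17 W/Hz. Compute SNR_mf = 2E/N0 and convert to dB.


SNR_lin = 2 * 9.107e-7 / 2.552e-17 = 7.137e10
SNR_dB = 10*log10(7.137e10) = 108.5 dB

108.5 dB


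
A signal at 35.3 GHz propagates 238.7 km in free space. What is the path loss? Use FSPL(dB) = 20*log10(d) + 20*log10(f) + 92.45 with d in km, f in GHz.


20*log10(238.7) = 47.56
20*log10(35.3) = 30.96
FSPL = 171.0 dB

171.0 dB


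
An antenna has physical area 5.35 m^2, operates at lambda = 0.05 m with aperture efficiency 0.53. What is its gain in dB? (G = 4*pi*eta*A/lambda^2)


G_linear = 4*pi*0.53*5.35/0.05^2 = 14252.78
G_dB = 10*log10(14252.78) = 41.5 dB

41.5 dB


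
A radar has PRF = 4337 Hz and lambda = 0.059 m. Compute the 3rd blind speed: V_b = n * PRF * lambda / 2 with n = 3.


V_blind = 3 * 4337 * 0.059 / 2 = 383.8 m/s

383.8 m/s


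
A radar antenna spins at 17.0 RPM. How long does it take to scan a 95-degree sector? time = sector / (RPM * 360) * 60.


t = 95 / (17.0 * 360) * 60 = 0.93 s

0.93 s


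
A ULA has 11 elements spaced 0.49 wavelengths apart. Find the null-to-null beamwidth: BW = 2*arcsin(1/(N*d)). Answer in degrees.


1/(N*d) = 1/(11*0.49) = 0.185529
BW = 2*arcsin(0.185529) = 21.4 degrees

21.4 degrees


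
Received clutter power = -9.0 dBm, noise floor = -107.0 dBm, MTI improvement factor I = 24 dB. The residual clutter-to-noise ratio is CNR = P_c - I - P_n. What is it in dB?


CNR = -9.0 - 24 - (-107.0) = 74.0 dB

74.0 dB


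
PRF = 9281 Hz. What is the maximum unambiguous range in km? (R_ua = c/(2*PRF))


R_ua = 3e8 / (2 * 9281) = 16162.1 m = 16.2 km

16.2 km


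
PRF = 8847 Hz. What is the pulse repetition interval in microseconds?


PRI = 1/8847 = 0.0001130327 s = 113.0 us

113.0 us


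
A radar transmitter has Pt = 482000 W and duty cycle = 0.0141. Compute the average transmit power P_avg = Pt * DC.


P_avg = 482000 * 0.0141 = 6796.2 W

6796.2 W


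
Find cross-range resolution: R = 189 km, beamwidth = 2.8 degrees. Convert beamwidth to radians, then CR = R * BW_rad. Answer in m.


BW_rad = 0.048869219
CR = 189000 * 0.048869219 = 9236.3 m

9236.3 m


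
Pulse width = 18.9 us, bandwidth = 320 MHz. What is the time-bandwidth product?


TBP = 18.9 * 320 = 6048.0

6048.0


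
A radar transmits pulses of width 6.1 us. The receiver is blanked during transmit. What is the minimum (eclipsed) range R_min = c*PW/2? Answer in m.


R_min = 3e8 * 6.1e-6 / 2 = 915.0 m

915.0 m


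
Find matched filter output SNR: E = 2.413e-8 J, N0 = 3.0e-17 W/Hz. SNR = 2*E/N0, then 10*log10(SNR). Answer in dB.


SNR_lin = 2 * 2.413e-8 / 3.0e-17 = 1.609e9
SNR_dB = 10*log10(1.609e9) = 92.1 dB

92.1 dB


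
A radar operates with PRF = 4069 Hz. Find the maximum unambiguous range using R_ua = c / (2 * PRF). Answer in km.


R_ua = 3e8 / (2 * 4069) = 36864.1 m = 36.9 km

36.9 km


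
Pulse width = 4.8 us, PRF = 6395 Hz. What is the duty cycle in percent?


DC = 4.8e-6 * 6395 * 100 = 3.07%

3.07%


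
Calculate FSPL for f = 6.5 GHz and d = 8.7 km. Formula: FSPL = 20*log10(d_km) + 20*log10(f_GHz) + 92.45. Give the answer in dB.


20*log10(8.7) = 18.79
20*log10(6.5) = 16.26
FSPL = 127.5 dB

127.5 dB


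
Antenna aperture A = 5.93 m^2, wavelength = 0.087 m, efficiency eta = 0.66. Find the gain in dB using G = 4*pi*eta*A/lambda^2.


G_linear = 4*pi*0.66*5.93/0.087^2 = 6497.85
G_dB = 10*log10(6497.85) = 38.1 dB

38.1 dB


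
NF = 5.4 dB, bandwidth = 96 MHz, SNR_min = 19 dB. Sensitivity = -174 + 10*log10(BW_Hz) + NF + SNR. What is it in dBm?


10*log10(96000000.0) = 79.82
S = -174 + 79.82 + 5.4 + 19 = -69.8 dBm

-69.8 dBm


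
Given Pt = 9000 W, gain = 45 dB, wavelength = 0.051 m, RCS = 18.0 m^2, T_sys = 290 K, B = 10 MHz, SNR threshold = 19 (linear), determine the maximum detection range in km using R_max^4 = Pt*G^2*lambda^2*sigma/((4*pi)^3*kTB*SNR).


G_lin = 10^(45/10) = 31622.776602
R^4 = 9000 * 31622.776602^2 * 0.051^2 * 18.0 / ((4*pi)^3 * 1.38e-23 * 290 * 10000000.0 * 19)
R^4 = 2.79251e20 m^4
R_max = (2.79251e20)^(1/4) = 129270.3 m = 129.3 km

129.3 km


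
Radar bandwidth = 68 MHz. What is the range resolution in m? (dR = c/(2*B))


dR = 3e8 / (2 * 68000000.0) = 2.21 m

2.21 m


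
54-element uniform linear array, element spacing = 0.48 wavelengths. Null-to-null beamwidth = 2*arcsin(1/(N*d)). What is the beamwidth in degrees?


1/(N*d) = 1/(54*0.48) = 0.03858
BW = 2*arcsin(0.03858) = 4.4 degrees

4.4 degrees


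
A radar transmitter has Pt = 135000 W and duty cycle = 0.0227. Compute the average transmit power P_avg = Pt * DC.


P_avg = 135000 * 0.0227 = 3064.5 W

3064.5 W


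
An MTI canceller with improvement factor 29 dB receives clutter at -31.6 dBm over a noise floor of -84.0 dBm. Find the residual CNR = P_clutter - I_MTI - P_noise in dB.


CNR = -31.6 - 29 - (-84.0) = 23.4 dB

23.4 dB


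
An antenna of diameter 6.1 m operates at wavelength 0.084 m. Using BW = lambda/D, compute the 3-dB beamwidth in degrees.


BW_rad = 0.084 / 6.1 = 0.01377
BW_deg = 0.79 degrees

0.79 degrees


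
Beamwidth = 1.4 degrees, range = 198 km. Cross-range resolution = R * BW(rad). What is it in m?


BW_rad = 0.02443461
CR = 198000 * 0.02443461 = 4838.1 m

4838.1 m


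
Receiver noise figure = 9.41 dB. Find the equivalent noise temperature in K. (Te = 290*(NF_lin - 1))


NF_lin = 10^(9.41/10) = 8.729714
Te = 290 * (8.729714 - 1) = 2241.6 K

2241.6 K


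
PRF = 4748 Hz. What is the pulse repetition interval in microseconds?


PRI = 1/4748 = 0.000210615 s = 210.6 us

210.6 us


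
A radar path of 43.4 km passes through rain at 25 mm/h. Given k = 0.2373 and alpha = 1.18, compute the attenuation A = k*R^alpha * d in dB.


gamma = 0.2373 * 25^1.18 = 10.589293 dB/km
A = 10.589293 * 43.4 = 459.58 dB

459.58 dB


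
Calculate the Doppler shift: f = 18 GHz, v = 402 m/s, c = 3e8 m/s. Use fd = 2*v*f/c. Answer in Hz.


fd = 2 * 402 * 18000000000.0 / 3e8 = 48240.0 Hz

48240.0 Hz


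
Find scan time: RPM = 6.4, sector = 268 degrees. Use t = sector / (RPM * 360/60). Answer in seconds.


t = 268 / (6.4 * 360) * 60 = 6.98 s

6.98 s


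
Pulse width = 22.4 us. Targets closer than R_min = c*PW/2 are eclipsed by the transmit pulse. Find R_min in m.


R_min = 3e8 * 22.4e-6 / 2 = 3360.0 m

3360.0 m


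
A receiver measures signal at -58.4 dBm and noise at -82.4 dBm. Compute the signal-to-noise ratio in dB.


SNR = -58.4 - (-82.4) = 24.0 dB

24.0 dB


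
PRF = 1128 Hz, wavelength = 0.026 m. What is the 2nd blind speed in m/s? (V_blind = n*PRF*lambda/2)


V_blind = 2 * 1128 * 0.026 / 2 = 29.3 m/s

29.3 m/s


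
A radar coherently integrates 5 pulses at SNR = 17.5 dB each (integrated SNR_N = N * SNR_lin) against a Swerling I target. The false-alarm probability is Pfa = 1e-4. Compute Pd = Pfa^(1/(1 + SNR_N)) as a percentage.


SNR_lin = 10^(17.5/10) = 56.23413
SNR_N = 5 * 56.23413 = 281.17065
1/(1 + SNR_N) = 1/282.17065 = 0.003544
Pd = (1e-4)^0.003544 = 0.96789
Pd = 96.8%

96.8%


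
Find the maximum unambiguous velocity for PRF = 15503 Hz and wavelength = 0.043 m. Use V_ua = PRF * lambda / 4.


V_ua = 15503 * 0.043 / 4 = 166.7 m/s

166.7 m/s


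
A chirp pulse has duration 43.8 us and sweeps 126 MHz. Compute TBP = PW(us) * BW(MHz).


TBP = 43.8 * 126 = 5518.8

5518.8


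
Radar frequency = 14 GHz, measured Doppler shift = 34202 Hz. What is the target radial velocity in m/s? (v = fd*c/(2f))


v = 34202 * 3e8 / (2 * 14000000000.0) = 366.5 m/s

366.5 m/s


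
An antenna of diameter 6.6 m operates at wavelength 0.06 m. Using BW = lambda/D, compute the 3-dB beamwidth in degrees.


BW_rad = 0.06 / 6.6 = 0.009091
BW_deg = 0.52 degrees

0.52 degrees


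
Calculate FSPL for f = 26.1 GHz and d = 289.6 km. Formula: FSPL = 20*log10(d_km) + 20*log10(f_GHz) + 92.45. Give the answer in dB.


20*log10(289.6) = 49.24
20*log10(26.1) = 28.33
FSPL = 170.0 dB

170.0 dB


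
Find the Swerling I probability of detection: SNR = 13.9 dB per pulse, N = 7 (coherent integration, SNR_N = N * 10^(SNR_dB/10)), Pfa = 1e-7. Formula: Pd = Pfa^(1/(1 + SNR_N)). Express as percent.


SNR_lin = 10^(13.9/10) = 24.54709
SNR_N = 7 * 24.54709 = 171.82963
1/(1 + SNR_N) = 1/172.82963 = 0.005786
Pd = (1e-7)^0.005786 = 0.91096
Pd = 91.1%

91.1%


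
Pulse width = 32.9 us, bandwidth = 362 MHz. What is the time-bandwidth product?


TBP = 32.9 * 362 = 11909.8

11909.8


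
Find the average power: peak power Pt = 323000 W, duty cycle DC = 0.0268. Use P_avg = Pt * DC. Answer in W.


P_avg = 323000 * 0.0268 = 8656.4 W

8656.4 W


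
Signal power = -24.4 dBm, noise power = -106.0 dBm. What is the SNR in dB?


SNR = -24.4 - (-106.0) = 81.6 dB

81.6 dB


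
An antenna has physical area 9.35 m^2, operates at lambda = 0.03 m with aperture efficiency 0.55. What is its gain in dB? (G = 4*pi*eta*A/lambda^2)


G_linear = 4*pi*0.55*9.35/0.03^2 = 71802.85
G_dB = 10*log10(71802.85) = 48.6 dB

48.6 dB


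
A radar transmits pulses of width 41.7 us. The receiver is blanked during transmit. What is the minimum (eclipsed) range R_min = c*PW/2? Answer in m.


R_min = 3e8 * 41.7e-6 / 2 = 6255.0 m

6255.0 m


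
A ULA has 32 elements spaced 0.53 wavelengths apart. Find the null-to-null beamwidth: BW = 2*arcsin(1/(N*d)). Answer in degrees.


1/(N*d) = 1/(32*0.53) = 0.058962
BW = 2*arcsin(0.058962) = 6.8 degrees

6.8 degrees


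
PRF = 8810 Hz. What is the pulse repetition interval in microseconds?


PRI = 1/8810 = 0.0001135074 s = 113.5 us

113.5 us


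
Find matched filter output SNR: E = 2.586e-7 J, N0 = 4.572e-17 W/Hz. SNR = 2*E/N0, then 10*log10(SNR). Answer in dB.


SNR_lin = 2 * 2.586e-7 / 4.572e-17 = 1.131e10
SNR_dB = 10*log10(1.131e10) = 100.5 dB

100.5 dB


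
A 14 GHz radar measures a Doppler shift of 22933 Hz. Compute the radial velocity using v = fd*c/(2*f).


v = 22933 * 3e8 / (2 * 14000000000.0) = 245.7 m/s

245.7 m/s


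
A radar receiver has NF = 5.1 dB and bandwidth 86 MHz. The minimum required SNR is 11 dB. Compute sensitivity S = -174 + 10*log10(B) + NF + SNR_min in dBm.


10*log10(86000000.0) = 79.34
S = -174 + 79.34 + 5.1 + 11 = -78.6 dBm

-78.6 dBm


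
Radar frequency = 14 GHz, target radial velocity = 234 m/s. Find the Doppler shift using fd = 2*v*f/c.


fd = 2 * 234 * 14000000000.0 / 3e8 = 21840.0 Hz

21840.0 Hz


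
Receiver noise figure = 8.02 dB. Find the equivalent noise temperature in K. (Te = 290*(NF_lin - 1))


NF_lin = 10^(8.02/10) = 6.338697
Te = 290 * (6.338697 - 1) = 1548.2 K

1548.2 K


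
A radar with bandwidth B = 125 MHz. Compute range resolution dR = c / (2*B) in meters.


dR = 3e8 / (2 * 125000000.0) = 1.2 m

1.2 m


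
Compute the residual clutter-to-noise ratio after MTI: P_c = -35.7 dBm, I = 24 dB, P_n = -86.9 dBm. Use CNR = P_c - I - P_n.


CNR = -35.7 - 24 - (-86.9) = 27.2 dB

27.2 dB


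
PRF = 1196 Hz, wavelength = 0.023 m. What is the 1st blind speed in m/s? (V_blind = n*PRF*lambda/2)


V_blind = 1 * 1196 * 0.023 / 2 = 13.8 m/s

13.8 m/s


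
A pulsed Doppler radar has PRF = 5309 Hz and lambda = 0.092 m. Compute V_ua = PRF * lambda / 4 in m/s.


V_ua = 5309 * 0.092 / 4 = 122.1 m/s

122.1 m/s


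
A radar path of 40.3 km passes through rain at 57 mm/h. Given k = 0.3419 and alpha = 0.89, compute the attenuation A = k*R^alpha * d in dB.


gamma = 0.3419 * 57^0.89 = 12.491878 dB/km
A = 12.491878 * 40.3 = 503.42 dB

503.42 dB


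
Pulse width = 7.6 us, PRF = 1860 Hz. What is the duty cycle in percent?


DC = 7.6e-6 * 1860 * 100 = 1.41%

1.41%


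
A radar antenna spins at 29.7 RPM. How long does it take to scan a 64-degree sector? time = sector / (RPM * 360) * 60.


t = 64 / (29.7 * 360) * 60 = 0.36 s

0.36 s


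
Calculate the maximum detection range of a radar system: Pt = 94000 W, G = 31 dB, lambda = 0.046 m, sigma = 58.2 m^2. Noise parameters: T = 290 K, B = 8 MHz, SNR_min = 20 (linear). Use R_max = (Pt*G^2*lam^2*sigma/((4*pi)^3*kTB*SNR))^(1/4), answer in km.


G_lin = 10^(31/10) = 1258.925412
R^4 = 94000 * 1258.925412^2 * 0.046^2 * 58.2 / ((4*pi)^3 * 1.38e-23 * 290 * 8000000.0 * 20)
R^4 = 1.44391e19 m^4
R_max = (1.44391e19)^(1/4) = 61643.2 m = 61.6 km

61.6 km


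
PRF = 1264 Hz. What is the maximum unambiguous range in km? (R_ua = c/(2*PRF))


R_ua = 3e8 / (2 * 1264) = 118670.9 m = 118.7 km

118.7 km


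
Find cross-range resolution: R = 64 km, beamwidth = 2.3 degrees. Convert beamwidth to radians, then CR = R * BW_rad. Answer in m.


BW_rad = 0.040142573
CR = 64000 * 0.040142573 = 2569.1 m

2569.1 m


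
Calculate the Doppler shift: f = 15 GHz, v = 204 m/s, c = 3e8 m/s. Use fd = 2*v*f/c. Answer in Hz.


fd = 2 * 204 * 15000000000.0 / 3e8 = 20400.0 Hz

20400.0 Hz


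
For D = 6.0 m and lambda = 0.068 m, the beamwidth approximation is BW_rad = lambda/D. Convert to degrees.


BW_rad = 0.068 / 6.0 = 0.011333
BW_deg = 0.65 degrees

0.65 degrees


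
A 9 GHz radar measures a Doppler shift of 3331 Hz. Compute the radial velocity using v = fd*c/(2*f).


v = 3331 * 3e8 / (2 * 9000000000.0) = 55.5 m/s

55.5 m/s


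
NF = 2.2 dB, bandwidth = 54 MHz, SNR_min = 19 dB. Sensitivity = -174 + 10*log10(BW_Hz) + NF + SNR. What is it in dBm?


10*log10(54000000.0) = 77.32
S = -174 + 77.32 + 2.2 + 19 = -75.5 dBm

-75.5 dBm


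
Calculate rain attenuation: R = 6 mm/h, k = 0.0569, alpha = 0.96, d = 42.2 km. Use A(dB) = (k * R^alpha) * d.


gamma = 0.0569 * 6^0.96 = 0.317788 dB/km
A = 0.317788 * 42.2 = 13.41 dB

13.41 dB


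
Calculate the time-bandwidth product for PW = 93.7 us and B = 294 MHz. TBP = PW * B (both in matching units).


TBP = 93.7 * 294 = 27547.8

27547.8


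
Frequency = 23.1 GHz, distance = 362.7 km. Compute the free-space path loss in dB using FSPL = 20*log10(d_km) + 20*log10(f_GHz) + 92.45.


20*log10(362.7) = 51.19
20*log10(23.1) = 27.27
FSPL = 170.9 dB

170.9 dB


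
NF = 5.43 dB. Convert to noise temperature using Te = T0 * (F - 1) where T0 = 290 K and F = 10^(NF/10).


NF_lin = 10^(5.43/10) = 3.491403
Te = 290 * (3.491403 - 1) = 722.5 K

722.5 K


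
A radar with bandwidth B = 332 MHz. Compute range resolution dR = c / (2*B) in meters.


dR = 3e8 / (2 * 332000000.0) = 0.45 m

0.45 m


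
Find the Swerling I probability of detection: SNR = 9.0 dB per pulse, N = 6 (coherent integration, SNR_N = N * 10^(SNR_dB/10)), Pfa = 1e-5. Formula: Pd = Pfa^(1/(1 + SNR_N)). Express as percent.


SNR_lin = 10^(9.0/10) = 7.94328
SNR_N = 6 * 7.94328 = 47.65968
1/(1 + SNR_N) = 1/48.65968 = 0.0205509
Pd = (1e-5)^0.0205509 = 0.78931
Pd = 78.9%

78.9%


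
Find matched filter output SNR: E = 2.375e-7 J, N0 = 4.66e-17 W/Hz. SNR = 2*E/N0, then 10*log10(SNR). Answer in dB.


SNR_lin = 2 * 2.375e-7 / 4.66e-17 = 1.019e10
SNR_dB = 10*log10(1.019e10) = 100.1 dB

100.1 dB


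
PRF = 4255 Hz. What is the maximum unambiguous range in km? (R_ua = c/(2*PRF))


R_ua = 3e8 / (2 * 4255) = 35252.6 m = 35.3 km

35.3 km


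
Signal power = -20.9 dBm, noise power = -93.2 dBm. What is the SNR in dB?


SNR = -20.9 - (-93.2) = 72.3 dB

72.3 dB


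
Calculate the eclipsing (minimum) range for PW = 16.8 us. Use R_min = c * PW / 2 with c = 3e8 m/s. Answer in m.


R_min = 3e8 * 16.8e-6 / 2 = 2520.0 m

2520.0 m


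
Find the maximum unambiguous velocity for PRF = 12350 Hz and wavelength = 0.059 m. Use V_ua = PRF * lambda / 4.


V_ua = 12350 * 0.059 / 4 = 182.2 m/s

182.2 m/s


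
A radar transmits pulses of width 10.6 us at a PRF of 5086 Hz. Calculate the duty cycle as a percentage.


DC = 10.6e-6 * 5086 * 100 = 5.39%

5.39%


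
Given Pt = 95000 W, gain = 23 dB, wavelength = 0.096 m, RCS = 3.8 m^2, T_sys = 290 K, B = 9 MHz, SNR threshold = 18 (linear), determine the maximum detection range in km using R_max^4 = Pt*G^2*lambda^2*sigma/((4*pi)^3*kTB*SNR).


G_lin = 10^(23/10) = 199.526231
R^4 = 95000 * 199.526231^2 * 0.096^2 * 3.8 / ((4*pi)^3 * 1.38e-23 * 290 * 9000000.0 * 18)
R^4 = 1.0295e17 m^4
R_max = (1.0295e17)^(1/4) = 17912.5 m = 17.9 km

17.9 km


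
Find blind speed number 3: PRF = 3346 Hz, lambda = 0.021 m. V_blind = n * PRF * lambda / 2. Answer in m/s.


V_blind = 3 * 3346 * 0.021 / 2 = 105.4 m/s

105.4 m/s


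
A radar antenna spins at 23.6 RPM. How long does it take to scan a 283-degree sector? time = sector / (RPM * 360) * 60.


t = 283 / (23.6 * 360) * 60 = 2.0 s

2.0 s


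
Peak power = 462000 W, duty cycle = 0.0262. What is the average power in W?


P_avg = 462000 * 0.0262 = 12104.4 W

12104.4 W


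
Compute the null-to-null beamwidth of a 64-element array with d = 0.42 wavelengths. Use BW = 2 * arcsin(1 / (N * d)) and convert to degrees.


1/(N*d) = 1/(64*0.42) = 0.037202
BW = 2*arcsin(0.037202) = 4.3 degrees

4.3 degrees


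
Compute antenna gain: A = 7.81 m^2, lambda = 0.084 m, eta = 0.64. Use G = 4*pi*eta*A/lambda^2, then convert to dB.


G_linear = 4*pi*0.64*7.81/0.084^2 = 8901.89
G_dB = 10*log10(8901.89) = 39.5 dB

39.5 dB


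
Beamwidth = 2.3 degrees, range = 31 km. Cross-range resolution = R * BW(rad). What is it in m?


BW_rad = 0.040142573
CR = 31000 * 0.040142573 = 1244.4 m

1244.4 m


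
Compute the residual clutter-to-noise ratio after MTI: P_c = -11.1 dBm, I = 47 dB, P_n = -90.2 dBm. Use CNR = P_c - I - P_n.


CNR = -11.1 - 47 - (-90.2) = 32.1 dB

32.1 dB


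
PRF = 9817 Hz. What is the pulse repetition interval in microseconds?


PRI = 1/9817 = 0.0001018641 s = 101.9 us

101.9 us


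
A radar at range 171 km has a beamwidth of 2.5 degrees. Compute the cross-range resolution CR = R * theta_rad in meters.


BW_rad = 0.043633231
CR = 171000 * 0.043633231 = 7461.3 m

7461.3 m


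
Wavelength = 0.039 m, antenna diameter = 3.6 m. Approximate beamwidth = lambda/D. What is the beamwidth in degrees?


BW_rad = 0.039 / 3.6 = 0.010833
BW_deg = 0.62 degrees

0.62 degrees


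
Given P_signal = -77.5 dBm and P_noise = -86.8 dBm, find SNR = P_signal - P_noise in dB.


SNR = -77.5 - (-86.8) = 9.3 dB

9.3 dB


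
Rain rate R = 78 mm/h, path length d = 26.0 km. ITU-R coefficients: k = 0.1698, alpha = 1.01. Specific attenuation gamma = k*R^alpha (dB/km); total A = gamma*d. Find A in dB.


gamma = 0.1698 * 78^1.01 = 13.834174 dB/km
A = 13.834174 * 26.0 = 359.69 dB

359.69 dB


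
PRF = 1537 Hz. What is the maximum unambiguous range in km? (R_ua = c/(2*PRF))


R_ua = 3e8 / (2 * 1537) = 97592.7 m = 97.6 km

97.6 km


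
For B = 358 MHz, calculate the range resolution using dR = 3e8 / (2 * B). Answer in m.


dR = 3e8 / (2 * 358000000.0) = 0.42 m

0.42 m


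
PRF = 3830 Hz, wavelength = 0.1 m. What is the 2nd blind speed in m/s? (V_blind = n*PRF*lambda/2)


V_blind = 2 * 3830 * 0.1 / 2 = 383.0 m/s

383.0 m/s


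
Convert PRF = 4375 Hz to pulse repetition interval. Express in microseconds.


PRI = 1/4375 = 0.0002285714 s = 228.6 us

228.6 us


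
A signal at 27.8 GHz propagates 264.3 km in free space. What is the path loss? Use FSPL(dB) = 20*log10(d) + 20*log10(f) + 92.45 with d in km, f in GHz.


20*log10(264.3) = 48.44
20*log10(27.8) = 28.88
FSPL = 169.8 dB

169.8 dB


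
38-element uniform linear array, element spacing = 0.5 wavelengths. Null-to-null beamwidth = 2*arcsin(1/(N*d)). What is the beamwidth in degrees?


1/(N*d) = 1/(38*0.5) = 0.052632
BW = 2*arcsin(0.052632) = 6.0 degrees

6.0 degrees


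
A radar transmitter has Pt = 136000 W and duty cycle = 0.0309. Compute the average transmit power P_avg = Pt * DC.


P_avg = 136000 * 0.0309 = 4202.4 W

4202.4 W


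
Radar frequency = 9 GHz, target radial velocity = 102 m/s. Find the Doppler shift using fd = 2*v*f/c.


fd = 2 * 102 * 9000000000.0 / 3e8 = 6120.0 Hz

6120.0 Hz


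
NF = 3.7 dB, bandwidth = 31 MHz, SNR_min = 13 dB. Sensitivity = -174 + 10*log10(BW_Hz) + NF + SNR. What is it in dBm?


10*log10(31000000.0) = 74.91
S = -174 + 74.91 + 3.7 + 13 = -82.4 dBm

-82.4 dBm


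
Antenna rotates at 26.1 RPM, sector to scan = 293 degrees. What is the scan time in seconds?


t = 293 / (26.1 * 360) * 60 = 1.87 s

1.87 s


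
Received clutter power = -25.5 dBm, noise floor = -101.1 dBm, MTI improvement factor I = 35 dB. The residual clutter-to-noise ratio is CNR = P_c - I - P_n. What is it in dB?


CNR = -25.5 - 35 - (-101.1) = 40.6 dB

40.6 dB


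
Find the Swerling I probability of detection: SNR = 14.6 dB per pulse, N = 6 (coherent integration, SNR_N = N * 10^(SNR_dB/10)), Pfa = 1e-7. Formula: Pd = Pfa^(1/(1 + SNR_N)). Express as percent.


SNR_lin = 10^(14.6/10) = 28.84032
SNR_N = 6 * 28.84032 = 173.04192
1/(1 + SNR_N) = 1/174.04192 = 0.0057457
Pd = (1e-7)^0.0057457 = 0.91155
Pd = 91.2%

91.2%


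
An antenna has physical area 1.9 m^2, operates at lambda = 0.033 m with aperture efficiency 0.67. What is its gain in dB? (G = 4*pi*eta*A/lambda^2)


G_linear = 4*pi*0.67*1.9/0.033^2 = 14689.61
G_dB = 10*log10(14689.61) = 41.7 dB

41.7 dB


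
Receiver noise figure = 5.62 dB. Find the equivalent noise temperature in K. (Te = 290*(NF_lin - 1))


NF_lin = 10^(5.62/10) = 3.647539
Te = 290 * (3.647539 - 1) = 767.8 K

767.8 K


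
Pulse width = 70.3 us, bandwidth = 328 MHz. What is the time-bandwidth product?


TBP = 70.3 * 328 = 23058.4

23058.4


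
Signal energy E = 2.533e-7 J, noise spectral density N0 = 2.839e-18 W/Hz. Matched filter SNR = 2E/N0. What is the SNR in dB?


SNR_lin = 2 * 2.533e-7 / 2.839e-18 = 1.784e11
SNR_dB = 10*log10(1.784e11) = 112.5 dB

112.5 dB


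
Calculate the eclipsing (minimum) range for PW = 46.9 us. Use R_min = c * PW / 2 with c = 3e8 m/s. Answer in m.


R_min = 3e8 * 46.9e-6 / 2 = 7035.0 m

7035.0 m


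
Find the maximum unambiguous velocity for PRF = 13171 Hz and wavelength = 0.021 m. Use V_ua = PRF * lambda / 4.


V_ua = 13171 * 0.021 / 4 = 69.1 m/s

69.1 m/s


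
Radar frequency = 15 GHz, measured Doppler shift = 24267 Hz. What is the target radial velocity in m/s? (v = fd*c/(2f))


v = 24267 * 3e8 / (2 * 15000000000.0) = 242.7 m/s

242.7 m/s


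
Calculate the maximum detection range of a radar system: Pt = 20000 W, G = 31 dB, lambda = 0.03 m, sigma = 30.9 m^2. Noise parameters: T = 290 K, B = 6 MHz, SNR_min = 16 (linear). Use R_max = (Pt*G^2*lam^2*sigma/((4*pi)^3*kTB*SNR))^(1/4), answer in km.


G_lin = 10^(31/10) = 1258.925412
R^4 = 20000 * 1258.925412^2 * 0.03^2 * 30.9 / ((4*pi)^3 * 1.38e-23 * 290 * 6000000.0 * 16)
R^4 = 1.15625e18 m^4
R_max = (1.15625e18)^(1/4) = 32791.6 m = 32.8 km

32.8 km


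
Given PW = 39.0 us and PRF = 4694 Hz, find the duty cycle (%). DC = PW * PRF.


DC = 39.0e-6 * 4694 * 100 = 18.31%

18.31%


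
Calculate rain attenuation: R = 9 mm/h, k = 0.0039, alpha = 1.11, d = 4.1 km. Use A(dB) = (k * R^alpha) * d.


gamma = 0.0039 * 9^1.11 = 0.044697 dB/km
A = 0.044697 * 4.1 = 0.18 dB

0.18 dB


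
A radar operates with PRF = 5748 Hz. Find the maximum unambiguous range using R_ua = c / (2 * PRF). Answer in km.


R_ua = 3e8 / (2 * 5748) = 26096.0 m = 26.1 km

26.1 km


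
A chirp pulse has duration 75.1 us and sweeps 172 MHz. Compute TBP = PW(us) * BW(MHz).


TBP = 75.1 * 172 = 12917.2

12917.2


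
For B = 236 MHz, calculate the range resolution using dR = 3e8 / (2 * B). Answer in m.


dR = 3e8 / (2 * 236000000.0) = 0.64 m

0.64 m


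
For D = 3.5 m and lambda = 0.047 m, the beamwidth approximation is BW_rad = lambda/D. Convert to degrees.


BW_rad = 0.047 / 3.5 = 0.013429
BW_deg = 0.77 degrees

0.77 degrees


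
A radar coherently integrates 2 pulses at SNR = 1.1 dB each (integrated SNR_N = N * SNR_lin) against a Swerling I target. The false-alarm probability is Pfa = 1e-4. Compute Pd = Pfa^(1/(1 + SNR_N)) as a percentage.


SNR_lin = 10^(1.1/10) = 1.28825
SNR_N = 2 * 1.28825 = 2.5765
1/(1 + SNR_N) = 1/3.5765 = 0.279603
Pd = (1e-4)^0.279603 = 0.07614
Pd = 7.6%

7.6%


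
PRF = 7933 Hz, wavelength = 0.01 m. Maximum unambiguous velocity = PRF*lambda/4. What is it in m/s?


V_ua = 7933 * 0.01 / 4 = 19.8 m/s

19.8 m/s


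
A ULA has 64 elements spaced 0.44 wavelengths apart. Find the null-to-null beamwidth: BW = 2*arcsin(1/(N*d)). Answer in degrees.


1/(N*d) = 1/(64*0.44) = 0.035511
BW = 2*arcsin(0.035511) = 4.1 degrees

4.1 degrees


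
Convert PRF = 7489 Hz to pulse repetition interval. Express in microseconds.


PRI = 1/7489 = 0.0001335292 s = 133.5 us

133.5 us


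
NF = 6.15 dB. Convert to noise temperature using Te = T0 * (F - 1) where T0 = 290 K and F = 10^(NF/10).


NF_lin = 10^(6.15/10) = 4.120975
Te = 290 * (4.120975 - 1) = 905.1 K

905.1 K


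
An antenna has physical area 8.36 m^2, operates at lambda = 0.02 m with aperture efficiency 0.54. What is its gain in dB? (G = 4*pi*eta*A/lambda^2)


G_linear = 4*pi*0.54*8.36/0.02^2 = 141824.06
G_dB = 10*log10(141824.06) = 51.5 dB

51.5 dB


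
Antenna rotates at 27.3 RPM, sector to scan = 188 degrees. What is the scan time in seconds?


t = 188 / (27.3 * 360) * 60 = 1.15 s

1.15 s


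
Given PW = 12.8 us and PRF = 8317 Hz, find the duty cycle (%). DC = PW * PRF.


DC = 12.8e-6 * 8317 * 100 = 10.65%

10.65%


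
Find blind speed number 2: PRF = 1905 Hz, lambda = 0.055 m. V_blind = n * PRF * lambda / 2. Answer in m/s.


V_blind = 2 * 1905 * 0.055 / 2 = 104.8 m/s

104.8 m/s


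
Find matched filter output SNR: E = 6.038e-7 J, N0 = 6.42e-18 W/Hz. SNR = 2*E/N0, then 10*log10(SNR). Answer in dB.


SNR_lin = 2 * 6.038e-7 / 6.42e-18 = 1.881e11
SNR_dB = 10*log10(1.881e11) = 112.7 dB

112.7 dB


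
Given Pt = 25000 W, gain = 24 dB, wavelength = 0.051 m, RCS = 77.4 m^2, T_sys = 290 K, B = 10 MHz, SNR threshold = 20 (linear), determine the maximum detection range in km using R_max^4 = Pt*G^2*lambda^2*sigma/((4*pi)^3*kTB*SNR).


G_lin = 10^(24/10) = 251.188643
R^4 = 25000 * 251.188643^2 * 0.051^2 * 77.4 / ((4*pi)^3 * 1.38e-23 * 290 * 10000000.0 * 20)
R^4 = 1.99933e17 m^4
R_max = (1.99933e17)^(1/4) = 21145.7 m = 21.1 km

21.1 km


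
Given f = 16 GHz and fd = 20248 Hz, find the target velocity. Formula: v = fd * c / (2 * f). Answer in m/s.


v = 20248 * 3e8 / (2 * 16000000000.0) = 189.8 m/s

189.8 m/s


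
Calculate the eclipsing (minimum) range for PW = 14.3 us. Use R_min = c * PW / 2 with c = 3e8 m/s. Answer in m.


R_min = 3e8 * 14.3e-6 / 2 = 2145.0 m

2145.0 m


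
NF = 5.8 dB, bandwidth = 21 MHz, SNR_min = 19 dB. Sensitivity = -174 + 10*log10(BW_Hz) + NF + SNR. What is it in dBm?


10*log10(21000000.0) = 73.22
S = -174 + 73.22 + 5.8 + 19 = -76.0 dBm

-76.0 dBm


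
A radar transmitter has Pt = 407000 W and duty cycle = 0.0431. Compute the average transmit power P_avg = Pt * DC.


P_avg = 407000 * 0.0431 = 17541.7 W

17541.7 W


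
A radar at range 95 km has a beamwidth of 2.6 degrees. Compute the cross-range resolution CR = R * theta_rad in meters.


BW_rad = 0.045378561
CR = 95000 * 0.045378561 = 4311.0 m

4311.0 m


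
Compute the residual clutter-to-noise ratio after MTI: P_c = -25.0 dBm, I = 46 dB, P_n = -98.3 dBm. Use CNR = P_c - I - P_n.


CNR = -25.0 - 46 - (-98.3) = 27.3 dB

27.3 dB


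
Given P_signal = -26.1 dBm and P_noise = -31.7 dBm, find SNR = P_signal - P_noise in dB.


SNR = -26.1 - (-31.7) = 5.6 dB

5.6 dB


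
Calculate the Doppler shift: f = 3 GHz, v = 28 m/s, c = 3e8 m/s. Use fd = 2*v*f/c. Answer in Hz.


fd = 2 * 28 * 3000000000.0 / 3e8 = 560.0 Hz

560.0 Hz


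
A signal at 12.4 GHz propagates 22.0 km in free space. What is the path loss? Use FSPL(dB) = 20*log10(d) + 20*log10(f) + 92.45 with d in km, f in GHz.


20*log10(22.0) = 26.85
20*log10(12.4) = 21.87
FSPL = 141.2 dB

141.2 dB


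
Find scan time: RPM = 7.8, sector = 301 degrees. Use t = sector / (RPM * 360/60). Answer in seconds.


t = 301 / (7.8 * 360) * 60 = 6.43 s

6.43 s


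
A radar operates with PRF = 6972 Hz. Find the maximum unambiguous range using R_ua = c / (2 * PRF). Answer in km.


R_ua = 3e8 / (2 * 6972) = 21514.6 m = 21.5 km

21.5 km


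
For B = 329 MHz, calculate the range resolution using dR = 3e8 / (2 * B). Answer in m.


dR = 3e8 / (2 * 329000000.0) = 0.46 m

0.46 m


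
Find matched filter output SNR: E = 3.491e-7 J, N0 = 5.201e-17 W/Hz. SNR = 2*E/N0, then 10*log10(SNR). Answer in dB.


SNR_lin = 2 * 3.491e-7 / 5.201e-17 = 1.342e10
SNR_dB = 10*log10(1.342e10) = 101.3 dB

101.3 dB


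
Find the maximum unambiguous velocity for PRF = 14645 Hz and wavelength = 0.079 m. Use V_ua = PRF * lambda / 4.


V_ua = 14645 * 0.079 / 4 = 289.2 m/s

289.2 m/s


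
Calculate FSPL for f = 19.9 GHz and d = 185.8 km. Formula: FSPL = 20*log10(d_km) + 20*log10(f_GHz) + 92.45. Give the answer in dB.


20*log10(185.8) = 45.38
20*log10(19.9) = 25.98
FSPL = 163.8 dB

163.8 dB


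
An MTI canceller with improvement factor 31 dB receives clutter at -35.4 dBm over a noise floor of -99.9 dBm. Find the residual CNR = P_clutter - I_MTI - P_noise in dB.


CNR = -35.4 - 31 - (-99.9) = 33.5 dB

33.5 dB


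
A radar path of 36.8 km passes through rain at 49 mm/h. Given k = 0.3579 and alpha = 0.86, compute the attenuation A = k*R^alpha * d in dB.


gamma = 0.3579 * 49^0.86 = 10.17022 dB/km
A = 10.17022 * 36.8 = 374.26 dB

374.26 dB


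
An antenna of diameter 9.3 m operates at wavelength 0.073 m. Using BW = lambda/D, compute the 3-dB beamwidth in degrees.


BW_rad = 0.073 / 9.3 = 0.007849
BW_deg = 0.45 degrees

0.45 degrees


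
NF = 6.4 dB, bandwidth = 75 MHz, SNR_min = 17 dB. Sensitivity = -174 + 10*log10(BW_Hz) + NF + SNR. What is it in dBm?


10*log10(75000000.0) = 78.75
S = -174 + 78.75 + 6.4 + 17 = -71.8 dBm

-71.8 dBm


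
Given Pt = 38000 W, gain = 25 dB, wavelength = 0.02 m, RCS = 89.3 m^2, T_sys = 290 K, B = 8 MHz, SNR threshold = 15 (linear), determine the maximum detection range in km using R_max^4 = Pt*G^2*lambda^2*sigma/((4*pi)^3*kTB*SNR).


G_lin = 10^(25/10) = 316.227766
R^4 = 38000 * 316.227766^2 * 0.02^2 * 89.3 / ((4*pi)^3 * 1.38e-23 * 290 * 8000000.0 * 15)
R^4 = 1.42432e17 m^4
R_max = (1.42432e17)^(1/4) = 19426.8 m = 19.4 km

19.4 km


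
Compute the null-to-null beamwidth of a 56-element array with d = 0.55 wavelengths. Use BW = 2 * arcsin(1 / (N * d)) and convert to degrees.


1/(N*d) = 1/(56*0.55) = 0.032468
BW = 2*arcsin(0.032468) = 3.7 degrees

3.7 degrees


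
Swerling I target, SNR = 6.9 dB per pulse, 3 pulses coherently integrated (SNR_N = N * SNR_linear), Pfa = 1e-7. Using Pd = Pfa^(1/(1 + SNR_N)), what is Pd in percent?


SNR_lin = 10^(6.9/10) = 4.89779
SNR_N = 3 * 4.89779 = 14.69337
1/(1 + SNR_N) = 1/15.69337 = 0.0637212
Pd = (1e-7)^0.0637212 = 0.35806
Pd = 35.8%

35.8%


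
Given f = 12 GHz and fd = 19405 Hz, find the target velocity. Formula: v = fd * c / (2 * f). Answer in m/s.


v = 19405 * 3e8 / (2 * 12000000000.0) = 242.6 m/s

242.6 m/s


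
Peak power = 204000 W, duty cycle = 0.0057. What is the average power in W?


P_avg = 204000 * 0.0057 = 1162.8 W

1162.8 W


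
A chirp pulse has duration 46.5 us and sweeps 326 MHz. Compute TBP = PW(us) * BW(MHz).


TBP = 46.5 * 326 = 15159.0

15159.0


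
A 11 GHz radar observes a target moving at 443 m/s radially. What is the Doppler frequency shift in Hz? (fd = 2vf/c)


fd = 2 * 443 * 11000000000.0 / 3e8 = 32486.7 Hz

32486.7 Hz


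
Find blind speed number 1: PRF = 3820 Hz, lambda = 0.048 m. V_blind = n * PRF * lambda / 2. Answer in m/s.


V_blind = 1 * 3820 * 0.048 / 2 = 91.7 m/s

91.7 m/s


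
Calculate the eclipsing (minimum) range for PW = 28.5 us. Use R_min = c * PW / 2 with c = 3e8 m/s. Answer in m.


R_min = 3e8 * 28.5e-6 / 2 = 4275.0 m

4275.0 m


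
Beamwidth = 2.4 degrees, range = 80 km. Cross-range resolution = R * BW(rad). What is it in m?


BW_rad = 0.041887902
CR = 80000 * 0.041887902 = 3351.0 m

3351.0 m


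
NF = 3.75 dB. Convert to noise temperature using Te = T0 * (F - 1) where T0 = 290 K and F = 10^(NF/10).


NF_lin = 10^(3.75/10) = 2.371374
Te = 290 * (2.371374 - 1) = 397.7 K

397.7 K


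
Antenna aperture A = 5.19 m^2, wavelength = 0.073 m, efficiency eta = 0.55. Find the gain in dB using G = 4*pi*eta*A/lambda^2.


G_linear = 4*pi*0.55*5.19/0.073^2 = 6731.23
G_dB = 10*log10(6731.23) = 38.3 dB

38.3 dB


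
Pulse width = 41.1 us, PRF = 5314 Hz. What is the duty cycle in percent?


DC = 41.1e-6 * 5314 * 100 = 21.84%

21.84%


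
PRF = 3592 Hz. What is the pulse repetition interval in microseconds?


PRI = 1/3592 = 0.0002783964 s = 278.4 us

278.4 us


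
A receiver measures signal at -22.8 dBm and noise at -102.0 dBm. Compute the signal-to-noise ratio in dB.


SNR = -22.8 - (-102.0) = 79.2 dB

79.2 dB


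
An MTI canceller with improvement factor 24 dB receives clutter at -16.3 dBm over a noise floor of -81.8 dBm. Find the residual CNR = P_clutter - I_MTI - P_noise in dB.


CNR = -16.3 - 24 - (-81.8) = 41.5 dB

41.5 dB


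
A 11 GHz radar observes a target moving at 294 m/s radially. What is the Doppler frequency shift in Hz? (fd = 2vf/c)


fd = 2 * 294 * 11000000000.0 / 3e8 = 21560.0 Hz

21560.0 Hz


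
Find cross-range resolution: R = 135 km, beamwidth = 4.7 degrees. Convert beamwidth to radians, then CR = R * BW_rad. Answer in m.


BW_rad = 0.082030475
CR = 135000 * 0.082030475 = 11074.1 m

11074.1 m


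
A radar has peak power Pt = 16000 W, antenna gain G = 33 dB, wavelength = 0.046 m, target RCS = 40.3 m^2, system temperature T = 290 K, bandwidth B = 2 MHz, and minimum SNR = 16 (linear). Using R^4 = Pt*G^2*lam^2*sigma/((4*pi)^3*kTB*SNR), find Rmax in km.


G_lin = 10^(33/10) = 1995.262315
R^4 = 16000 * 1995.262315^2 * 0.046^2 * 40.3 / ((4*pi)^3 * 1.38e-23 * 290 * 2000000.0 * 16)
R^4 = 2.13739e19 m^4
R_max = (2.13739e19)^(1/4) = 67994.1 m = 68.0 km

68.0 km


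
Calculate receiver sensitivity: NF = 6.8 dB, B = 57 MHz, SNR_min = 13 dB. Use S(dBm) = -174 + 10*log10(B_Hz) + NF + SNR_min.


10*log10(57000000.0) = 77.56
S = -174 + 77.56 + 6.8 + 13 = -76.6 dBm

-76.6 dBm


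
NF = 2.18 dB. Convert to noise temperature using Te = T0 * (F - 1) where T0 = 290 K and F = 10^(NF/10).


NF_lin = 10^(2.18/10) = 1.651962
Te = 290 * (1.651962 - 1) = 189.1 K

189.1 K


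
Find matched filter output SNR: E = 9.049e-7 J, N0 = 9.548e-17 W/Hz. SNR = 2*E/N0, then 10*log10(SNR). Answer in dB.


SNR_lin = 2 * 9.049e-7 / 9.548e-17 = 1.895e10
SNR_dB = 10*log10(1.895e10) = 102.8 dB

102.8 dB


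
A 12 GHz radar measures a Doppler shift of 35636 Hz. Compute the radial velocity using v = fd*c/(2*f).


v = 35636 * 3e8 / (2 * 12000000000.0) = 445.5 m/s

445.5 m/s


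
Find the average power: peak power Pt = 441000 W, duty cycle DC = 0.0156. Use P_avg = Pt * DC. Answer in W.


P_avg = 441000 * 0.0156 = 6879.6 W

6879.6 W


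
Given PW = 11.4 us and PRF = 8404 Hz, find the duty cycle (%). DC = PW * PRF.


DC = 11.4e-6 * 8404 * 100 = 9.58%

9.58%


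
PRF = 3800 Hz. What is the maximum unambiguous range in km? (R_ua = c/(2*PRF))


R_ua = 3e8 / (2 * 3800) = 39473.7 m = 39.5 km

39.5 km


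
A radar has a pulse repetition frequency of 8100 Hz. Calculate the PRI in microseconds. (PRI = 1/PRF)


PRI = 1/8100 = 0.0001234568 s = 123.5 us

123.5 us


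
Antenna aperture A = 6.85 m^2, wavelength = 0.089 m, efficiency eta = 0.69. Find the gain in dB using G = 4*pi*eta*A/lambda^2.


G_linear = 4*pi*0.69*6.85/0.089^2 = 7498.42
G_dB = 10*log10(7498.42) = 38.7 dB

38.7 dB


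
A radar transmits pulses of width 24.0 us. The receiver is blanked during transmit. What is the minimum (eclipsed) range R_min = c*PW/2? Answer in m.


R_min = 3e8 * 24.0e-6 / 2 = 3600.0 m

3600.0 m


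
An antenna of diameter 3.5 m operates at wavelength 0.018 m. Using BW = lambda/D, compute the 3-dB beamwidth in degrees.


BW_rad = 0.018 / 3.5 = 0.005143
BW_deg = 0.29 degrees

0.29 degrees


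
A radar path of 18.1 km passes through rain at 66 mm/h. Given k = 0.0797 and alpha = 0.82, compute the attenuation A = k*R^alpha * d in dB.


gamma = 0.0797 * 66^0.82 = 2.474482 dB/km
A = 2.474482 * 18.1 = 44.79 dB

44.79 dB
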